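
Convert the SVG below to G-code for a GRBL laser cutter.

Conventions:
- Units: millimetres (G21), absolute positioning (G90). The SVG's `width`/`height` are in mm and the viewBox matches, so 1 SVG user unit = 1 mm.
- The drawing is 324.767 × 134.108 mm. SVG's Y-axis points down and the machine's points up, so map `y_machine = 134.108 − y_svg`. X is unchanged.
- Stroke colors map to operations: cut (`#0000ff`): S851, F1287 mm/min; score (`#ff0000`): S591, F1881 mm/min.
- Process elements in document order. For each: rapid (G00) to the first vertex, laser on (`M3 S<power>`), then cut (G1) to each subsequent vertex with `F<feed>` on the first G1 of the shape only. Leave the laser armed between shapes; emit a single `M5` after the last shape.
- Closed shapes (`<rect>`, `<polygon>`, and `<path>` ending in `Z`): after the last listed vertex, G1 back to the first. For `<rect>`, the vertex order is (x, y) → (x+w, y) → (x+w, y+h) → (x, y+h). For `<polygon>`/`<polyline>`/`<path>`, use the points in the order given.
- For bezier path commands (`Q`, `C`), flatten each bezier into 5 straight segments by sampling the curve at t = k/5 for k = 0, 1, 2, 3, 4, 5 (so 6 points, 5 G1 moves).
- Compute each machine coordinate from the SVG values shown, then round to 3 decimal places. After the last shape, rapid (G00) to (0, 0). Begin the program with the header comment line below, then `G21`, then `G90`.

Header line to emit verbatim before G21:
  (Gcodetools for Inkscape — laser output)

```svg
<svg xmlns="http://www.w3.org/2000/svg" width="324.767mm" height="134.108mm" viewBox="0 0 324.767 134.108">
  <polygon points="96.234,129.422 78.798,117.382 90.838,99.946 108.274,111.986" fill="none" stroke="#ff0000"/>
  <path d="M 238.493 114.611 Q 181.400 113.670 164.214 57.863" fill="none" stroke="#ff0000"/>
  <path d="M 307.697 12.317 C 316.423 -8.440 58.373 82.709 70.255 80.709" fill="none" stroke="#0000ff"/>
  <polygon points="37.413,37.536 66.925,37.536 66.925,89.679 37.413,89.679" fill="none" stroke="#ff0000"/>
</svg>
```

(Gcodetools for Inkscape — laser output)
G21
G90
G00 X96.234 Y4.686
M3 S591
G1 X78.798 Y16.726 F1881
G1 X90.838 Y34.162
G1 X108.274 Y22.122
G1 X96.234 Y4.686
G00 X238.493 Y19.497
M3 S591
G1 X217.252 Y22.068 F1881
G1 X199.204 Y29.028
G1 X184.348 Y40.378
G1 X172.685 Y56.117
G1 X164.214 Y76.245
G00 X307.697 Y121.791
M3 S851
G1 X285.213 Y122.457 F1287
G1 X224.465 Y106.108
G1 X151.215 Y82.587
G1 X91.224 Y61.736
G1 X70.255 Y53.399
G00 X37.413 Y96.572
M3 S591
G1 X66.925 Y96.572 F1881
G1 X66.925 Y44.429
G1 X37.413 Y44.429
G1 X37.413 Y96.572
M5
G00 X0.000 Y0.000

1 u = 1 mm; y_m = 134.108 − y.

[1] `<polygon>` regular polygon, #ff0000→score S591 F1881: (96.234,4.686) → (78.798,16.726) → (90.838,34.162) → (108.274,22.122) → (96.234,4.686) (closed)

[2] `<path>` quadratic bezier, #ff0000→score S591 F1881: (238.493,19.497) → (217.252,22.068) → (199.204,29.028) → (184.348,40.378) → (172.685,56.117) → (164.214,76.245)

[3] `<path>` cubic bezier, #0000ff→cut S851 F1287: (307.697,121.791) → (285.213,122.457) → (224.465,106.108) → (151.215,82.587) → (91.224,61.736) → (70.255,53.399)

[4] `<polygon>` rectangle, #ff0000→score S591 F1881: (37.413,96.572) → (66.925,96.572) → (66.925,44.429) → (37.413,44.429) → (37.413,96.572) (closed)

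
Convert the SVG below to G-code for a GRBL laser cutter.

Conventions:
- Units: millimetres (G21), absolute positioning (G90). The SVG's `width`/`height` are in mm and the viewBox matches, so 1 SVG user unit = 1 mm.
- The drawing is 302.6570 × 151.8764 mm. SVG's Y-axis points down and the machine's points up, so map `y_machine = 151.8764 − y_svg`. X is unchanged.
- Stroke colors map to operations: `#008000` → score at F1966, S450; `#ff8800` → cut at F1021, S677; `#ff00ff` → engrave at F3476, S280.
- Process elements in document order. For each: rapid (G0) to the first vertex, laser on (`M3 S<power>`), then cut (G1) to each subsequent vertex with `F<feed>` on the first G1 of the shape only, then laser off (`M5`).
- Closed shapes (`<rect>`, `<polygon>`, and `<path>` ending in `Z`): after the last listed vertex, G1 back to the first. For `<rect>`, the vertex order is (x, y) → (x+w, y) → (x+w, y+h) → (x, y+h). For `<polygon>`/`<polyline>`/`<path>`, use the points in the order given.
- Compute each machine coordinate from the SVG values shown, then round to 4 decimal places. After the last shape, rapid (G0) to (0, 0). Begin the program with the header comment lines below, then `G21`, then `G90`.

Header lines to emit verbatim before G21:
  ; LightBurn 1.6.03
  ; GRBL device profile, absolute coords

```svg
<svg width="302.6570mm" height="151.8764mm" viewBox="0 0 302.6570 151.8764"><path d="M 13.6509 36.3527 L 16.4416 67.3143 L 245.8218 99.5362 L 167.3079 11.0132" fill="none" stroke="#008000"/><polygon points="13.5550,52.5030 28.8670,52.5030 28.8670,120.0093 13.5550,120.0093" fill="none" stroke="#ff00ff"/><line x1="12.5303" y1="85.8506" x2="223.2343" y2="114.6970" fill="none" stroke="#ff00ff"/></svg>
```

Since the viewBox matches the mm dimensions, user units are millimetres directly. The only transform is the Y-flip y_m = 151.8764 − y_svg.

Shape 1 is a open polyline drawn with `<path>`. Its stroke #008000 means score at S450, F1966. After flipping Y the toolpath is (13.6509,115.5237) → (16.4416,84.5621) → (245.8218,52.3402) → (167.3079,140.8632).

Shape 2 is a rectangle drawn with `<polygon>`. Its stroke #ff00ff means engrave at S280, F3476. After flipping Y the toolpath is (13.5550,99.3734) → (28.8670,99.3734) → (28.8670,31.8671) → (13.5550,31.8671) → (13.5550,99.3734), returning to the start.

Shape 3 is a line segment drawn with `<line>`. Its stroke #ff00ff means engrave at S280, F3476. After flipping Y the toolpath is (12.5303,66.0258) → (223.2343,37.1794).

; LightBurn 1.6.03
; GRBL device profile, absolute coords
G21
G90
G0 X13.6509 Y115.5237
M3 S450
G1 X16.4416 Y84.5621 F1966
G1 X245.8218 Y52.3402
G1 X167.3079 Y140.8632
M5
G0 X13.5550 Y99.3734
M3 S280
G1 X28.8670 Y99.3734 F3476
G1 X28.8670 Y31.8671
G1 X13.5550 Y31.8671
G1 X13.5550 Y99.3734
M5
G0 X12.5303 Y66.0258
M3 S280
G1 X223.2343 Y37.1794 F3476
M5
G0 X0.0000 Y0.0000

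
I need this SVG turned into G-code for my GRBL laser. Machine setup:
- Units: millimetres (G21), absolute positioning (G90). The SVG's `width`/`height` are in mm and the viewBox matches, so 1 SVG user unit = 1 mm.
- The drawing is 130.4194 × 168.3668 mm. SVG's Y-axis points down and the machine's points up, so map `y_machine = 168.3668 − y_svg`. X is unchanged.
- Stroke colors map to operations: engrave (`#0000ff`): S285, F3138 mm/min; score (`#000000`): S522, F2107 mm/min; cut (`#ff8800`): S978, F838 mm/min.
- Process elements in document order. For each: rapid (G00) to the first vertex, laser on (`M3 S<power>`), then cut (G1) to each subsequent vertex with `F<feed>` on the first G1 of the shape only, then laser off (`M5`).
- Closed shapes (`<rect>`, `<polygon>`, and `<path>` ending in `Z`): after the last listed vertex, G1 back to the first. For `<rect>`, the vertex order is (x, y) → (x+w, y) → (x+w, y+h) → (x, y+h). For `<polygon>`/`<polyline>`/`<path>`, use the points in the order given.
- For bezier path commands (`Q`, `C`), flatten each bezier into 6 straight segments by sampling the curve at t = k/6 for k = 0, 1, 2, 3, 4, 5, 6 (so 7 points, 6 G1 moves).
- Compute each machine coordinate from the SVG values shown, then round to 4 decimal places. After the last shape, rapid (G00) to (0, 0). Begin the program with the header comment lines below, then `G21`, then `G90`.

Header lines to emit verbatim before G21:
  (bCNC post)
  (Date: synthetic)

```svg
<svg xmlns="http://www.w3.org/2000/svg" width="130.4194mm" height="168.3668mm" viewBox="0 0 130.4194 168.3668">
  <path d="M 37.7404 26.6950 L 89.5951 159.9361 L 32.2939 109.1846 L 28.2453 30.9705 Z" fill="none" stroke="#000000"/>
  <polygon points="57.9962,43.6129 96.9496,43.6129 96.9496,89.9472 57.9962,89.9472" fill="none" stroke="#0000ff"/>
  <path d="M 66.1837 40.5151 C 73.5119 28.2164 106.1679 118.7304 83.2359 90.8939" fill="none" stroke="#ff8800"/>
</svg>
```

Since the viewBox matches the mm dimensions, user units are millimetres directly. The only transform is the Y-flip y_m = 168.3668 − y_svg.

Shape 1 is a closed polygon drawn with `<path>`. Its stroke #000000 means score at S522, F2107. After flipping Y the toolpath is (37.7404,141.6718) → (89.5951,8.4307) → (32.2939,59.1822) → (28.2453,137.3963) → (37.7404,141.6718), returning to the start.

Shape 2 is a rectangle drawn with `<polygon>`. Its stroke #0000ff means engrave at S285, F3138. After flipping Y the toolpath is (57.9962,124.7539) → (96.9496,124.7539) → (96.9496,78.4196) → (57.9962,78.4196) → (57.9962,124.7539), returning to the start.

Shape 3 is a cubic bezier drawn with `<path>`. Its stroke #ff8800 means cut at S978, F838. After flipping Y the toolpath is (66.1837,127.8517) → (71.5838,126.4572) → (78.9576,114.0707) → (86.0574,96.8356) → (90.6354,80.8953) → (90.4442,72.3933) → (83.2359,77.4729).

(bCNC post)
(Date: synthetic)
G21
G90
G00 X37.7404 Y141.6718
M3 S522
G1 X89.5951 Y8.4307 F2107
G1 X32.2939 Y59.1822
G1 X28.2453 Y137.3963
G1 X37.7404 Y141.6718
M5
G00 X57.9962 Y124.7539
M3 S285
G1 X96.9496 Y124.7539 F3138
G1 X96.9496 Y78.4196
G1 X57.9962 Y78.4196
G1 X57.9962 Y124.7539
M5
G00 X66.1837 Y127.8517
M3 S978
G1 X71.5838 Y126.4572 F838
G1 X78.9576 Y114.0707
G1 X86.0574 Y96.8356
G1 X90.6354 Y80.8953
G1 X90.4442 Y72.3933
G1 X83.2359 Y77.4729
M5
G00 X0.0000 Y0.0000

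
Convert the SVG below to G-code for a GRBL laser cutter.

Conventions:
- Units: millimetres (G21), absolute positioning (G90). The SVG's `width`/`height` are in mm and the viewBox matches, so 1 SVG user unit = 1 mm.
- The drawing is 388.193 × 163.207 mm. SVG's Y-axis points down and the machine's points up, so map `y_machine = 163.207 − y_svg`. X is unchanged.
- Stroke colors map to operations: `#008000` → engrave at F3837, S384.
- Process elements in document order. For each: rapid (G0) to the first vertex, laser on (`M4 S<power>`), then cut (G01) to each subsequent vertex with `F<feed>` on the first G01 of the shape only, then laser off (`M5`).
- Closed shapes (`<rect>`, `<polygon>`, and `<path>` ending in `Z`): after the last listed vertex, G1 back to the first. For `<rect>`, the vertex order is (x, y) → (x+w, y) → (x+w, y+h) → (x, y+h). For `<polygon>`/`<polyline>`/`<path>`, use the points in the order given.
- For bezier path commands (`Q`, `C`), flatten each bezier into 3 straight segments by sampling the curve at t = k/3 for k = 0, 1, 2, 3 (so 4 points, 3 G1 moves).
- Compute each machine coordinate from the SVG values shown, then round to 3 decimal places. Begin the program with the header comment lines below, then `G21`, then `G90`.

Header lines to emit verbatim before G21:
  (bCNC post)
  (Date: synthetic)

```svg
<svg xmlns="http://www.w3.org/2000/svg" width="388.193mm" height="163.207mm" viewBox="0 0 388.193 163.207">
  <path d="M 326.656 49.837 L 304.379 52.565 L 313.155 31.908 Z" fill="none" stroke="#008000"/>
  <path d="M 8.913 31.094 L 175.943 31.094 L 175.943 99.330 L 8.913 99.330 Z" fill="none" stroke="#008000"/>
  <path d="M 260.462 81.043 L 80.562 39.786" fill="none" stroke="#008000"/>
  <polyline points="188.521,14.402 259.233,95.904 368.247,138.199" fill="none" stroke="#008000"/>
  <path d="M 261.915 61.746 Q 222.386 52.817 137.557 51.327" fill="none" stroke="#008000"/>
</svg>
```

1 u = 1 mm; y_m = 163.207 − y.

[1] `<path>` regular polygon, #008000→engrave S384 F3837: (326.656,113.370) → (304.379,110.642) → (313.155,131.299) → (326.656,113.370) (closed)

[2] `<path>` rectangle, #008000→engrave S384 F3837: (8.913,132.113) → (175.943,132.113) → (175.943,63.877) → (8.913,63.877) → (8.913,132.113) (closed)

[3] `<path>` line segment, #008000→engrave S384 F3837: (260.462,82.164) → (80.562,123.421)

[4] `<polyline>` open polyline, #008000→engrave S384 F3837: (188.521,148.805) → (259.233,67.303) → (368.247,25.008)

[5] `<path>` quadratic bezier, #008000→engrave S384 F3837: (261.915,101.461) → (230.529,106.587) → (189.076,110.060) → (137.557,111.880)

(bCNC post)
(Date: synthetic)
G21
G90
G0 X326.656 Y113.370
M4 S384
G01 X304.379 Y110.642 F3837
G01 X313.155 Y131.299
G01 X326.656 Y113.370
M5
G0 X8.913 Y132.113
M4 S384
G01 X175.943 Y132.113 F3837
G01 X175.943 Y63.877
G01 X8.913 Y63.877
G01 X8.913 Y132.113
M5
G0 X260.462 Y82.164
M4 S384
G01 X80.562 Y123.421 F3837
M5
G0 X188.521 Y148.805
M4 S384
G01 X259.233 Y67.303 F3837
G01 X368.247 Y25.008
M5
G0 X261.915 Y101.461
M4 S384
G01 X230.529 Y106.587 F3837
G01 X189.076 Y110.060
G01 X137.557 Y111.880
M5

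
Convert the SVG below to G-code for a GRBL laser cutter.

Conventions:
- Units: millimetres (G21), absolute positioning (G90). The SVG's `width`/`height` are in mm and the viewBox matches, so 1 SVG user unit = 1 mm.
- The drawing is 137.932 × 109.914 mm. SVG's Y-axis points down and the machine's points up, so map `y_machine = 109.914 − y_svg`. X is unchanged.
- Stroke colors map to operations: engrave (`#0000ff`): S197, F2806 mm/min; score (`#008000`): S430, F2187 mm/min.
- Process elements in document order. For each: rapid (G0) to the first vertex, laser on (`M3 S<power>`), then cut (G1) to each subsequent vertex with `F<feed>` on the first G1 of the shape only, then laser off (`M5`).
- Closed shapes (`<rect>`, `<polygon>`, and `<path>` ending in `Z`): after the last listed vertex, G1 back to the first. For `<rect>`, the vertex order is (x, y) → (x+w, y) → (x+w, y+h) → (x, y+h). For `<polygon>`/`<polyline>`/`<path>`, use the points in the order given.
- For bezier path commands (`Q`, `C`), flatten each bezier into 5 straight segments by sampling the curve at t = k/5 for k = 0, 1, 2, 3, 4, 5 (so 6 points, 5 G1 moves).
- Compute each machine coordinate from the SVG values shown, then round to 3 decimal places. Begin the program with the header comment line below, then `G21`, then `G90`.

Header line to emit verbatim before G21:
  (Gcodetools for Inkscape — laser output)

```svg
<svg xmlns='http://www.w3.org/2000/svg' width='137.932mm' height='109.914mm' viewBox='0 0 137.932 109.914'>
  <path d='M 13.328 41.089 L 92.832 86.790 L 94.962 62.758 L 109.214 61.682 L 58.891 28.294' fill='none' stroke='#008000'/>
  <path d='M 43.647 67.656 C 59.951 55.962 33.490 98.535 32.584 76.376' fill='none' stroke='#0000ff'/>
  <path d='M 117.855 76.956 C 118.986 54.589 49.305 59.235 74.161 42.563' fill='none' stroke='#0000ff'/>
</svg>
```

1 u = 1 mm; y_m = 109.914 − y.

[1] `<path>` open polyline, #008000→score S430 F2187: (13.328,68.825) → (92.832,23.124) → (94.962,47.156) → (109.214,48.232) → (58.891,81.620)

[2] `<path>` cubic bezier, #0000ff→engrave S197 F2806: (43.647,42.258) → (48.844,43.714) → (47.057,37.859) → (41.565,30.403) → (35.648,27.058) → (32.584,33.538)

[3] `<path>` cubic bezier, #0000ff→engrave S197 F2806: (117.855,32.958) → (111.359,43.523) → (95.805,49.925) → (79.129,54.484) → (69.269,59.519) → (74.161,67.351)

(Gcodetools for Inkscape — laser output)
G21
G90
G0 X13.328 Y68.825
M3 S430
G1 X92.832 Y23.124 F2187
G1 X94.962 Y47.156
G1 X109.214 Y48.232
G1 X58.891 Y81.620
M5
G0 X43.647 Y42.258
M3 S197
G1 X48.844 Y43.714 F2806
G1 X47.057 Y37.859
G1 X41.565 Y30.403
G1 X35.648 Y27.058
G1 X32.584 Y33.538
M5
G0 X117.855 Y32.958
M3 S197
G1 X111.359 Y43.523 F2806
G1 X95.805 Y49.925
G1 X79.129 Y54.484
G1 X69.269 Y59.519
G1 X74.161 Y67.351
M5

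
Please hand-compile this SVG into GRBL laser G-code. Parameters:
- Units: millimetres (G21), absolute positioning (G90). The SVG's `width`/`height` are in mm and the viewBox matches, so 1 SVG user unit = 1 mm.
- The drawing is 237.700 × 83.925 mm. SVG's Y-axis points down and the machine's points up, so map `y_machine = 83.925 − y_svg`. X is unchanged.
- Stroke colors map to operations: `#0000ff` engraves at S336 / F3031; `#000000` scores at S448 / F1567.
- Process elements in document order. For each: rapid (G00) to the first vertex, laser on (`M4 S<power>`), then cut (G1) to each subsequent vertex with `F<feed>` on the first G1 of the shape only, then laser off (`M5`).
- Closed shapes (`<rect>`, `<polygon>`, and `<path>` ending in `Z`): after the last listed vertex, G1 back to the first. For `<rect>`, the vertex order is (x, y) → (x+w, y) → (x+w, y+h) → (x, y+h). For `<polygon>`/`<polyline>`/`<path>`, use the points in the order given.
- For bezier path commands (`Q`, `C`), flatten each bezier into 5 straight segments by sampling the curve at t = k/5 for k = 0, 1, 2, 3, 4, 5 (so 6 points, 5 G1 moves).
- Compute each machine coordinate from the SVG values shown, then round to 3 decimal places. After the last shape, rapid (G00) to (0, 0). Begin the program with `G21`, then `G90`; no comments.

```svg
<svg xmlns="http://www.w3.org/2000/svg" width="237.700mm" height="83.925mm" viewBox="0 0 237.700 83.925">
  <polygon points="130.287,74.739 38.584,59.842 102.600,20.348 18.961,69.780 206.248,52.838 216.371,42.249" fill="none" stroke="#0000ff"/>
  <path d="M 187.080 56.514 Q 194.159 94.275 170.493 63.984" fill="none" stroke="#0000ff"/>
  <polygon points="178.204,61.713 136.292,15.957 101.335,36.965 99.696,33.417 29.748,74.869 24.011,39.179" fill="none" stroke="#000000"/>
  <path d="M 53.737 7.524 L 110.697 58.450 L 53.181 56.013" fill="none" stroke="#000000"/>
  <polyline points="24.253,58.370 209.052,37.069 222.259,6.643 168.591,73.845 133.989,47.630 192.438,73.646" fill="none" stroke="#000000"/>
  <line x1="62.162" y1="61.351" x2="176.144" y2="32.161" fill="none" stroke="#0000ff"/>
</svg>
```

G21
G90
G00 X130.287 Y9.186
M4 S336
G1 X38.584 Y24.083 F3031
G1 X102.600 Y63.577
G1 X18.961 Y14.145
G1 X206.248 Y31.087
G1 X216.371 Y41.676
G1 X130.287 Y9.186
M5
G00 X187.080 Y27.411
M4 S336
G1 X188.682 Y15.029 F3031
G1 X187.824 Y8.091
G1 X184.507 Y6.597
G1 X178.730 Y10.547
G1 X170.493 Y19.941
M5
G00 X178.204 Y22.212
M4 S448
G1 X136.292 Y67.968 F1567
G1 X101.335 Y46.960
G1 X99.696 Y50.508
G1 X29.748 Y9.056
G1 X24.011 Y44.746
G1 X178.204 Y22.212
M5
G00 X53.737 Y76.401
M4 S448
G1 X110.697 Y25.475 F1567
G1 X53.181 Y27.912
M5
G00 X24.253 Y25.555
M4 S448
G1 X209.052 Y46.856 F1567
G1 X222.259 Y77.282
G1 X168.591 Y10.080
G1 X133.989 Y36.295
G1 X192.438 Y10.279
M5
G00 X62.162 Y22.574
M4 S336
G1 X176.144 Y51.764 F3031
M5
G00 X0.000 Y0.000

1 u = 1 mm; y_m = 83.925 − y.

[1] `<polygon>` closed polygon, #0000ff→engrave S336 F3031: (130.287,9.186) → (38.584,24.083) → (102.600,63.577) → (18.961,14.145) → (206.248,31.087) → (216.371,41.676) → (130.287,9.186) (closed)

[2] `<path>` quadratic bezier, #0000ff→engrave S336 F3031: (187.080,27.411) → (188.682,15.029) → (187.824,8.091) → (184.507,6.597) → (178.730,10.547) → (170.493,19.941)

[3] `<polygon>` closed polygon, #000000→score S448 F1567: (178.204,22.212) → (136.292,67.968) → (101.335,46.960) → (99.696,50.508) → (29.748,9.056) → (24.011,44.746) → (178.204,22.212) (closed)

[4] `<path>` open polyline, #000000→score S448 F1567: (53.737,76.401) → (110.697,25.475) → (53.181,27.912)

[5] `<polyline>` open polyline, #000000→score S448 F1567: (24.253,25.555) → (209.052,46.856) → (222.259,77.282) → (168.591,10.080) → (133.989,36.295) → (192.438,10.279)

[6] `<line>` line segment, #0000ff→engrave S336 F3031: (62.162,22.574) → (176.144,51.764)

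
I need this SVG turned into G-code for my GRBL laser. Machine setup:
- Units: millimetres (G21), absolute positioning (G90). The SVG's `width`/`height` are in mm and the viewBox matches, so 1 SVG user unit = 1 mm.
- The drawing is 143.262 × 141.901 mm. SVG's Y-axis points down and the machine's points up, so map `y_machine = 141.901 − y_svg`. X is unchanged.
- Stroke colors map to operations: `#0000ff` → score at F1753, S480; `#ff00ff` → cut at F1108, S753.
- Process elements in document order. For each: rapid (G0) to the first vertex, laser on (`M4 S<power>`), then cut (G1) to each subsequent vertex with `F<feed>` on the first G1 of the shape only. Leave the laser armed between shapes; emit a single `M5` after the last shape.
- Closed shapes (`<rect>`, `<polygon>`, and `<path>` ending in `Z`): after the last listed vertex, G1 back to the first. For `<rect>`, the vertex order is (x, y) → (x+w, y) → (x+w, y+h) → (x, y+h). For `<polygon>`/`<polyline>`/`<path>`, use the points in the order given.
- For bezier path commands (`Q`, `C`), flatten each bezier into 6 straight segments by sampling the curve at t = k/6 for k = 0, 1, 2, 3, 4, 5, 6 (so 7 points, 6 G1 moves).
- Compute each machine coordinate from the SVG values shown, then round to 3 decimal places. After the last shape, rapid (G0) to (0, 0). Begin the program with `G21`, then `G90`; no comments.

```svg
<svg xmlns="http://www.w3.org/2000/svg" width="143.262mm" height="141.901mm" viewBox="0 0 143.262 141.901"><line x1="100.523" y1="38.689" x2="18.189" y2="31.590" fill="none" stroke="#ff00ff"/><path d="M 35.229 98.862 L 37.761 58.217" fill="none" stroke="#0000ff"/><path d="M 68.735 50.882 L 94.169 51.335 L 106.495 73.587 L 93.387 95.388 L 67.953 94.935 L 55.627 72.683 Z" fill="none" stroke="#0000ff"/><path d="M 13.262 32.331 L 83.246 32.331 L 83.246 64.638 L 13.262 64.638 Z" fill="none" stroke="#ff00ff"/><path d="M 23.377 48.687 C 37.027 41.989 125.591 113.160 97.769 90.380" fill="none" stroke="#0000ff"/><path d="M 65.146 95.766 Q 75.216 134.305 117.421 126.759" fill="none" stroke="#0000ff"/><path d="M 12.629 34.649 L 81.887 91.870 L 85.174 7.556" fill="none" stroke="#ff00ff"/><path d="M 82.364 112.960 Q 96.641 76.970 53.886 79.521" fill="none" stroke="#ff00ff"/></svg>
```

Since the viewBox matches the mm dimensions, user units are millimetres directly. The only transform is the Y-flip y_m = 141.901 − y_svg.

Shape 1 is a line segment drawn with `<line>`. Its stroke #ff00ff means cut at S753, F1108. After flipping Y the toolpath is (100.523,103.212) → (18.189,110.311).

Shape 2 is a line segment drawn with `<path>`. Its stroke #0000ff means score at S480, F1753. After flipping Y the toolpath is (35.229,43.039) → (37.761,83.684).

Shape 3 is a regular polygon drawn with `<path>`. Its stroke #0000ff means score at S480, F1753. After flipping Y the toolpath is (68.735,91.019) → (94.169,90.566) → (106.495,68.314) → (93.387,46.513) → (67.953,46.966) → (55.627,69.218) → (68.735,91.019), returning to the start.

Shape 4 is a rectangle drawn with `<path>`. Its stroke #ff00ff means cut at S753, F1108. After flipping Y the toolpath is (13.262,109.570) → (83.246,109.570) → (83.246,77.263) → (13.262,77.263) → (13.262,109.570), returning to the start.

Shape 5 is a cubic bezier drawn with `<path>`. Its stroke #0000ff means score at S480, F1753. After flipping Y the toolpath is (23.377,93.214) → (35.559,90.869) → (54.913,80.319) → (76.125,66.337) → (93.881,53.694) → (102.867,47.165) → (97.769,51.521).

Shape 6 is a quadratic bezier drawn with `<path>`. Its stroke #0000ff means score at S480, F1753. After flipping Y the toolpath is (65.146,46.135) → (69.395,34.569) → (75.430,25.563) → (83.250,19.117) → (92.855,15.232) → (104.245,13.907) → (117.421,15.142).

Shape 7 is a open polyline drawn with `<path>`. Its stroke #ff00ff means cut at S753, F1108. After flipping Y the toolpath is (12.629,107.252) → (81.887,50.031) → (85.174,134.345).

Shape 8 is a quadratic bezier drawn with `<path>`. Its stroke #ff00ff means cut at S753, F1108. After flipping Y the toolpath is (82.364,28.941) → (85.539,39.867) → (85.545,48.652) → (82.383,55.296) → (76.052,59.798) → (66.553,62.160) → (53.886,62.380).

G21
G90
G0 X100.523 Y103.212
M4 S753
G1 X18.189 Y110.311 F1108
G0 X35.229 Y43.039
M4 S480
G1 X37.761 Y83.684 F1753
G0 X68.735 Y91.019
M4 S480
G1 X94.169 Y90.566 F1753
G1 X106.495 Y68.314
G1 X93.387 Y46.513
G1 X67.953 Y46.966
G1 X55.627 Y69.218
G1 X68.735 Y91.019
G0 X13.262 Y109.570
M4 S753
G1 X83.246 Y109.570 F1108
G1 X83.246 Y77.263
G1 X13.262 Y77.263
G1 X13.262 Y109.570
G0 X23.377 Y93.214
M4 S480
G1 X35.559 Y90.869 F1753
G1 X54.913 Y80.319
G1 X76.125 Y66.337
G1 X93.881 Y53.694
G1 X102.867 Y47.165
G1 X97.769 Y51.521
G0 X65.146 Y46.135
M4 S480
G1 X69.395 Y34.569 F1753
G1 X75.430 Y25.563
G1 X83.250 Y19.117
G1 X92.855 Y15.232
G1 X104.245 Y13.907
G1 X117.421 Y15.142
G0 X12.629 Y107.252
M4 S753
G1 X81.887 Y50.031 F1108
G1 X85.174 Y134.345
G0 X82.364 Y28.941
M4 S753
G1 X85.539 Y39.867 F1108
G1 X85.545 Y48.652
G1 X82.383 Y55.296
G1 X76.052 Y59.798
G1 X66.553 Y62.160
G1 X53.886 Y62.380
M5
G0 X0.000 Y0.000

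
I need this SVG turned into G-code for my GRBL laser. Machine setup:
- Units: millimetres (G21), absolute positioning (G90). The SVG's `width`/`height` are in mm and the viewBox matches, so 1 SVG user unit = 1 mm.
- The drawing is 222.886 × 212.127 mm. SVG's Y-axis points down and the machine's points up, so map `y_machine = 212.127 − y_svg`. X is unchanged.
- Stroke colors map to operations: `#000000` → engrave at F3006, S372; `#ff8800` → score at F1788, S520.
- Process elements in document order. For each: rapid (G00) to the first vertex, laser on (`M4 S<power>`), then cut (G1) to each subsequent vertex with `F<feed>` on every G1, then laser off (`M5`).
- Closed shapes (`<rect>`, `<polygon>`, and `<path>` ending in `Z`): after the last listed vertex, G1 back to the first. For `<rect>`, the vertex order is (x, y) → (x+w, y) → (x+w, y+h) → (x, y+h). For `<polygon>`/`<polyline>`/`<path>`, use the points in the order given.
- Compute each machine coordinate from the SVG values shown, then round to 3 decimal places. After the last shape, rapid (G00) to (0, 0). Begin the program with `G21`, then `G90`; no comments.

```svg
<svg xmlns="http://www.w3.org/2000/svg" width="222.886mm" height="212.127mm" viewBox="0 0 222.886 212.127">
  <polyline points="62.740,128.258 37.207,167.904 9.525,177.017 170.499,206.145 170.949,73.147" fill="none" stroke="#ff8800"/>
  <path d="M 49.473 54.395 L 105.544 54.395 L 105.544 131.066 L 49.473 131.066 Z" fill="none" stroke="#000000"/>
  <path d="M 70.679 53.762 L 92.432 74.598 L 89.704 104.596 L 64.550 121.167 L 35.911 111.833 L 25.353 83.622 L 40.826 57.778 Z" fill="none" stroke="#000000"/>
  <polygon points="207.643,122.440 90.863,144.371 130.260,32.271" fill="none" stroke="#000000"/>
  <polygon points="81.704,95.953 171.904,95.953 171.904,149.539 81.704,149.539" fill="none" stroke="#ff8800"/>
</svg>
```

G21
G90
G00 X62.740 Y83.869
M4 S520
G1 X37.207 Y44.223 F1788
G1 X9.525 Y35.110 F1788
G1 X170.499 Y5.982 F1788
G1 X170.949 Y138.980 F1788
M5
G00 X49.473 Y157.732
M4 S372
G1 X105.544 Y157.732 F3006
G1 X105.544 Y81.061 F3006
G1 X49.473 Y81.061 F3006
G1 X49.473 Y157.732 F3006
M5
G00 X70.679 Y158.365
M4 S372
G1 X92.432 Y137.529 F3006
G1 X89.704 Y107.531 F3006
G1 X64.550 Y90.960 F3006
G1 X35.911 Y100.294 F3006
G1 X25.353 Y128.505 F3006
G1 X40.826 Y154.349 F3006
G1 X70.679 Y158.365 F3006
M5
G00 X207.643 Y89.687
M4 S372
G1 X90.863 Y67.756 F3006
G1 X130.260 Y179.856 F3006
G1 X207.643 Y89.687 F3006
M5
G00 X81.704 Y116.174
M4 S520
G1 X171.904 Y116.174 F1788
G1 X171.904 Y62.588 F1788
G1 X81.704 Y62.588 F1788
G1 X81.704 Y116.174 F1788
M5
G00 X0.000 Y0.000

viewBox `0 0 222.886 212.127` with mm width/height → 1 unit = 1 mm. Flip: y_m = 212.127 − y_svg.

**Shape 1** — `<polyline>` open polyline, stroke `#ff8800` → score (S520, F1788). Machine vertices: (62.740,83.869) → (37.207,44.223) → (9.525,35.110) → (170.499,5.982) → (170.949,138.980). Open path.

**Shape 2** — `<path>` rectangle, stroke `#000000` → engrave (S372, F3006). Machine vertices: (49.473,157.732) → (105.544,157.732) → (105.544,81.061) → (49.473,81.061) → (49.473,157.732). Closed: final G1 returns to the first vertex.

**Shape 3** — `<path>` regular polygon, stroke `#000000` → engrave (S372, F3006). Machine vertices: (70.679,158.365) → (92.432,137.529) → (89.704,107.531) → (64.550,90.960) → (35.911,100.294) → (25.353,128.505) → (40.826,154.349) → (70.679,158.365). Closed: final G1 returns to the first vertex.

**Shape 4** — `<polygon>` regular polygon, stroke `#000000` → engrave (S372, F3006). Machine vertices: (207.643,89.687) → (90.863,67.756) → (130.260,179.856) → (207.643,89.687). Closed: final G1 returns to the first vertex.

**Shape 5** — `<polygon>` rectangle, stroke `#ff8800` → score (S520, F1788). Machine vertices: (81.704,116.174) → (171.904,116.174) → (171.904,62.588) → (81.704,62.588) → (81.704,116.174). Closed: final G1 returns to the first vertex.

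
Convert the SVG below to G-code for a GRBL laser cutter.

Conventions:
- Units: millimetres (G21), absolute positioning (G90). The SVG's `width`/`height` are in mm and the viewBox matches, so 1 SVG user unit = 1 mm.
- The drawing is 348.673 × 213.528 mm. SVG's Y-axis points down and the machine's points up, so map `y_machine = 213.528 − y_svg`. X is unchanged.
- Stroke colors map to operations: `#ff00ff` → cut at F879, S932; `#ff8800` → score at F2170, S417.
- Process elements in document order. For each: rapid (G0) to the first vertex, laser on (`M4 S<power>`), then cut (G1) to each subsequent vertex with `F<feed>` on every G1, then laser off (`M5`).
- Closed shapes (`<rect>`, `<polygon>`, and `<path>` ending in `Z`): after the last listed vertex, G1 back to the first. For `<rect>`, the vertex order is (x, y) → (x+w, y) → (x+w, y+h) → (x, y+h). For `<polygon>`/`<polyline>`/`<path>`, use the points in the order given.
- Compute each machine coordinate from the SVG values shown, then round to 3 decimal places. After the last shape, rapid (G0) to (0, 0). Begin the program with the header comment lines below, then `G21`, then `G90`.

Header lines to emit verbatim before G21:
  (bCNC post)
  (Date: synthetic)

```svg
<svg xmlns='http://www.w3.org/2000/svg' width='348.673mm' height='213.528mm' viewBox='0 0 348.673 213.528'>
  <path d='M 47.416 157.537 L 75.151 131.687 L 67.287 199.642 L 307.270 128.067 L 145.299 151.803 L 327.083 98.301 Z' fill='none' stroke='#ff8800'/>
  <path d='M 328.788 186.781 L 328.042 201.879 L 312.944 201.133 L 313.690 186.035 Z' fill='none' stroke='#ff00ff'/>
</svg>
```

1 u = 1 mm; y_m = 213.528 − y.

[1] `<path>` closed polygon, #ff8800→score S417 F2170: (47.416,55.991) → (75.151,81.841) → (67.287,13.886) → (307.270,85.461) → (145.299,61.725) → (327.083,115.227) → (47.416,55.991) (closed)

[2] `<path>` regular polygon, #ff00ff→cut S932 F879: (328.788,26.747) → (328.042,11.649) → (312.944,12.395) → (313.690,27.493) → (328.788,26.747) (closed)

(bCNC post)
(Date: synthetic)
G21
G90
G0 X47.416 Y55.991
M4 S417
G1 X75.151 Y81.841 F2170
G1 X67.287 Y13.886 F2170
G1 X307.270 Y85.461 F2170
G1 X145.299 Y61.725 F2170
G1 X327.083 Y115.227 F2170
G1 X47.416 Y55.991 F2170
M5
G0 X328.788 Y26.747
M4 S932
G1 X328.042 Y11.649 F879
G1 X312.944 Y12.395 F879
G1 X313.690 Y27.493 F879
G1 X328.788 Y26.747 F879
M5
G0 X0.000 Y0.000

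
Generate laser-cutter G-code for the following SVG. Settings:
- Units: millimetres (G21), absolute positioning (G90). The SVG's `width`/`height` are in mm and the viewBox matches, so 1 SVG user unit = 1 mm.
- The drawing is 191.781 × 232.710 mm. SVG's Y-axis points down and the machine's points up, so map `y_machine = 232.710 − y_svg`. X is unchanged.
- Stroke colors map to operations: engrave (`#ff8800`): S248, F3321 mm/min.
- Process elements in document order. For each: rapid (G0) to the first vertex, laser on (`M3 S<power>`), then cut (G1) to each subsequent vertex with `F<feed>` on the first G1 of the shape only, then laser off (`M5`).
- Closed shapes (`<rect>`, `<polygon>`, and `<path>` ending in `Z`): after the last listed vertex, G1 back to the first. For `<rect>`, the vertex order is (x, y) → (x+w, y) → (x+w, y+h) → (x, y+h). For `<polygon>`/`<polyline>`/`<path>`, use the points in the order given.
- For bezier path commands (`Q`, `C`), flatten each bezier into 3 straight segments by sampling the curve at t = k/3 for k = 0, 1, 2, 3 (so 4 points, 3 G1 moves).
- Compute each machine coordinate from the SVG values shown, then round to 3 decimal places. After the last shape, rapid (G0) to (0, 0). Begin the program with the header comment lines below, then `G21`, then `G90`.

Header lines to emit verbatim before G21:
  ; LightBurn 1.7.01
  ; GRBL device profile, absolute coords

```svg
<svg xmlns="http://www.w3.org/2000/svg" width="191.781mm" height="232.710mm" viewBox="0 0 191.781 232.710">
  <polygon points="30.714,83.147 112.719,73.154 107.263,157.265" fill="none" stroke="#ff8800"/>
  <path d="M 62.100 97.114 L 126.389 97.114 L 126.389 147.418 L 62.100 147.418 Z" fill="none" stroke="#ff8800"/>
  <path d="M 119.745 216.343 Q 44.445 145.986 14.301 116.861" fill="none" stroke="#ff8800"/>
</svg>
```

; LightBurn 1.7.01
; GRBL device profile, absolute coords
G21
G90
G0 X30.714 Y149.563
M3 S248
G1 X112.719 Y159.556 F3321
G1 X107.263 Y75.445
G1 X30.714 Y149.563
M5
G0 X62.100 Y135.596
M3 S248
G1 X126.389 Y135.596 F3321
G1 X126.389 Y85.292
G1 X62.100 Y85.292
G1 X62.100 Y135.596
M5
G0 X119.745 Y16.367
M3 S248
G1 X74.562 Y58.690 F3321
G1 X39.414 Y91.851
G1 X14.301 Y115.849
M5
G0 X0.000 Y0.000

viewBox `0 0 191.781 232.710` with mm width/height → 1 unit = 1 mm. Flip: y_m = 232.710 − y_svg.

**Shape 1** — `<polygon>` closed polygon, stroke `#ff8800` → engrave (S248, F3321). Machine vertices: (30.714,149.563) → (112.719,159.556) → (107.263,75.445) → (30.714,149.563). Closed: final G1 returns to the first vertex.

**Shape 2** — `<path>` rectangle, stroke `#ff8800` → engrave (S248, F3321). Machine vertices: (62.100,135.596) → (126.389,135.596) → (126.389,85.292) → (62.100,85.292) → (62.100,135.596). Closed: final G1 returns to the first vertex.

**Shape 3** — `<path>` quadratic bezier, stroke `#ff8800` → engrave (S248, F3321). Control points (SVG): P0=(119.745,216.343), P1=(44.445,145.986), P2=(14.301,116.861); sampled at t=k/3. Machine vertices: (119.745,16.367) → (74.562,58.690) → (39.414,91.851) → (14.301,115.849). Open path.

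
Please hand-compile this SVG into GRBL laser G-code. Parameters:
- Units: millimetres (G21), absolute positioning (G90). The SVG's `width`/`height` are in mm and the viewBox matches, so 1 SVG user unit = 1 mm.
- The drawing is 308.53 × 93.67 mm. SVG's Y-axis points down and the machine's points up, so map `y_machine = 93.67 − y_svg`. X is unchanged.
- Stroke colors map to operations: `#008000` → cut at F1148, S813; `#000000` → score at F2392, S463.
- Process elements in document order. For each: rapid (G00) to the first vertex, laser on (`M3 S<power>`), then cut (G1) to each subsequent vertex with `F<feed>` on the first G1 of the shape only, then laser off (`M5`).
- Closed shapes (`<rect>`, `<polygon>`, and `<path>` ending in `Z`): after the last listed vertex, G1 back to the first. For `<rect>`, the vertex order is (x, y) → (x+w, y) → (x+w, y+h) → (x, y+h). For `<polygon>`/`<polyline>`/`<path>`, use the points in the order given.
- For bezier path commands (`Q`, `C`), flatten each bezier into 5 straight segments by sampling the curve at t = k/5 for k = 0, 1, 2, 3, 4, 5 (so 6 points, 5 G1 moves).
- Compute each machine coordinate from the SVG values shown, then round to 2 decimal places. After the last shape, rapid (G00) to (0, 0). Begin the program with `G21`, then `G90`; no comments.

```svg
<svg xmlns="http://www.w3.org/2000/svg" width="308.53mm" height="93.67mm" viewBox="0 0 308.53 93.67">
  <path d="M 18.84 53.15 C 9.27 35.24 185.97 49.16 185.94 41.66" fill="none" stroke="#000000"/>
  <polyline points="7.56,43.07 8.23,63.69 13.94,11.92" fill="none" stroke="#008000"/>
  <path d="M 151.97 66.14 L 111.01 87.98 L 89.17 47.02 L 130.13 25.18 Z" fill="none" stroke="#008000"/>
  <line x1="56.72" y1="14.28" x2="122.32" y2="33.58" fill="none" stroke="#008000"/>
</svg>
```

1 u = 1 mm; y_m = 93.67 − y.

[1] `<path>` cubic bezier, #000000→score S463 F2392: (18.84,40.52) → (32.55,47.87) → (73.53,50.14) → (124.38,49.88) → (167.65,49.65) → (185.94,52.01)

[2] `<polyline>` open polyline, #008000→cut S813 F1148: (7.56,50.60) → (8.23,29.98) → (13.94,81.75)

[3] `<path>` regular polygon, #008000→cut S813 F1148: (151.97,27.53) → (111.01,5.69) → (89.17,46.65) → (130.13,68.49) → (151.97,27.53) (closed)

[4] `<line>` line segment, #008000→cut S813 F1148: (56.72,79.39) → (122.32,60.09)

G21
G90
G00 X18.84 Y40.52
M3 S463
G1 X32.55 Y47.87 F2392
G1 X73.53 Y50.14
G1 X124.38 Y49.88
G1 X167.65 Y49.65
G1 X185.94 Y52.01
M5
G00 X7.56 Y50.60
M3 S813
G1 X8.23 Y29.98 F1148
G1 X13.94 Y81.75
M5
G00 X151.97 Y27.53
M3 S813
G1 X111.01 Y5.69 F1148
G1 X89.17 Y46.65
G1 X130.13 Y68.49
G1 X151.97 Y27.53
M5
G00 X56.72 Y79.39
M3 S813
G1 X122.32 Y60.09 F1148
M5
G00 X0.00 Y0.00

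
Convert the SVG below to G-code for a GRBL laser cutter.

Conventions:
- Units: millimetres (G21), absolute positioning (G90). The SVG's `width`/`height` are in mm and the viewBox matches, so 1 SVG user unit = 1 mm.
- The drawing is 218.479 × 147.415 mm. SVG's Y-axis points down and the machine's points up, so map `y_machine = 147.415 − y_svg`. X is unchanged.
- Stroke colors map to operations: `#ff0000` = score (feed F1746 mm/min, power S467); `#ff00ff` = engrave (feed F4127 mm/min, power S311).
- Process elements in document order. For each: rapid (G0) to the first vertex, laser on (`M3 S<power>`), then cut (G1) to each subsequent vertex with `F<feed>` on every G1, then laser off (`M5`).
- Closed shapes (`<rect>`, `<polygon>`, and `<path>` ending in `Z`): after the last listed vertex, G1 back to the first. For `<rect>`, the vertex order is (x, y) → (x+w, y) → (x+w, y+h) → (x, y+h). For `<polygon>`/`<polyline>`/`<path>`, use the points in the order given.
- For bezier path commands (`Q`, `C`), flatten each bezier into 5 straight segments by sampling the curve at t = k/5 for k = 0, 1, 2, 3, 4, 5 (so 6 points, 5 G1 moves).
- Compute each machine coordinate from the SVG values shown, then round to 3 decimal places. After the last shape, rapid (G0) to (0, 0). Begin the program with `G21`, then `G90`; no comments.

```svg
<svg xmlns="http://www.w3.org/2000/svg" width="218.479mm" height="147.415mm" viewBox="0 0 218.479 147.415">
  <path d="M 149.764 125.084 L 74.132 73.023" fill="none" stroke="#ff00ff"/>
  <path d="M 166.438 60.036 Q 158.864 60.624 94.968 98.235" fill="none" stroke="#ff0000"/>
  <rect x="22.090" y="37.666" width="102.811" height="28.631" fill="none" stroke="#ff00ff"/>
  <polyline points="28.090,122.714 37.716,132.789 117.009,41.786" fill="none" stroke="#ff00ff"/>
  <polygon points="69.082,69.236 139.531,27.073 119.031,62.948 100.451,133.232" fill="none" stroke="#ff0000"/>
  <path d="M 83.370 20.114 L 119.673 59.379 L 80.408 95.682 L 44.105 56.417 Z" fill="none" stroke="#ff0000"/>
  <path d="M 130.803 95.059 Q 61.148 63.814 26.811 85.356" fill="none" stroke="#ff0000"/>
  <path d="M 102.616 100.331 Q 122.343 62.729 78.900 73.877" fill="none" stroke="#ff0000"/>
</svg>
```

viewBox `0 0 218.479 147.415` with mm width/height → 1 unit = 1 mm. Flip: y_m = 147.415 − y_svg.

**Shape 1** — `<path>` line segment, stroke `#ff00ff` → engrave (S311, F4127). Machine vertices: (149.764,22.331) → (74.132,74.392). Open path.

**Shape 2** — `<path>` quadratic bezier, stroke `#ff0000` → score (S467, F1746). Control points (SVG): P0=(166.438,60.036), P1=(158.864,60.624), P2=(94.968,98.235); sampled at t=k/5. Machine vertices: (166.438,87.379) → (161.156,85.663) → (151.367,80.985) → (137.073,73.345) → (118.274,62.743) → (94.968,49.180). Open path.

**Shape 3** — `<rect>` rectangle, stroke `#ff00ff` → engrave (S311, F4127). Machine vertices: (22.090,109.749) → (124.901,109.749) → (124.901,81.118) → (22.090,81.118) → (22.090,109.749). Closed: final G1 returns to the first vertex.

**Shape 4** — `<polyline>` open polyline, stroke `#ff00ff` → engrave (S311, F4127). Machine vertices: (28.090,24.701) → (37.716,14.626) → (117.009,105.629). Open path.

**Shape 5** — `<polygon>` closed polygon, stroke `#ff0000` → score (S467, F1746). Machine vertices: (69.082,78.179) → (139.531,120.342) → (119.031,84.467) → (100.451,14.183) → (69.082,78.179). Closed: final G1 returns to the first vertex.

**Shape 6** — `<path>` regular polygon, stroke `#ff0000` → score (S467, F1746). Machine vertices: (83.370,127.301) → (119.673,88.036) → (80.408,51.733) → (44.105,90.998) → (83.370,127.301). Closed: final G1 returns to the first vertex.

**Shape 7** — `<path>` quadratic bezier, stroke `#ff0000` → score (S467, F1746). Control points (SVG): P0=(130.803,95.059), P1=(61.148,63.814), P2=(26.811,85.356); sampled at t=k/5. Machine vertices: (130.803,52.356) → (104.354,62.743) → (80.730,68.906) → (59.931,70.847) → (41.959,68.564) → (26.811,62.059). Open path.

**Shape 8** — `<path>` quadratic bezier, stroke `#ff0000` → score (S467, F1746). Control points (SVG): P0=(102.616,100.331), P1=(122.343,62.729), P2=(78.900,73.877); sampled at t=k/5. Machine vertices: (102.616,47.084) → (107.980,60.175) → (108.290,69.366) → (103.547,74.656) → (93.750,76.047) → (78.900,73.538). Open path.

G21
G90
G0 X149.764 Y22.331
M3 S311
G1 X74.132 Y74.392 F4127
M5
G0 X166.438 Y87.379
M3 S467
G1 X161.156 Y85.663 F1746
G1 X151.367 Y80.985 F1746
G1 X137.073 Y73.345 F1746
G1 X118.274 Y62.743 F1746
G1 X94.968 Y49.180 F1746
M5
G0 X22.090 Y109.749
M3 S311
G1 X124.901 Y109.749 F4127
G1 X124.901 Y81.118 F4127
G1 X22.090 Y81.118 F4127
G1 X22.090 Y109.749 F4127
M5
G0 X28.090 Y24.701
M3 S311
G1 X37.716 Y14.626 F4127
G1 X117.009 Y105.629 F4127
M5
G0 X69.082 Y78.179
M3 S467
G1 X139.531 Y120.342 F1746
G1 X119.031 Y84.467 F1746
G1 X100.451 Y14.183 F1746
G1 X69.082 Y78.179 F1746
M5
G0 X83.370 Y127.301
M3 S467
G1 X119.673 Y88.036 F1746
G1 X80.408 Y51.733 F1746
G1 X44.105 Y90.998 F1746
G1 X83.370 Y127.301 F1746
M5
G0 X130.803 Y52.356
M3 S467
G1 X104.354 Y62.743 F1746
G1 X80.730 Y68.906 F1746
G1 X59.931 Y70.847 F1746
G1 X41.959 Y68.564 F1746
G1 X26.811 Y62.059 F1746
M5
G0 X102.616 Y47.084
M3 S467
G1 X107.980 Y60.175 F1746
G1 X108.290 Y69.366 F1746
G1 X103.547 Y74.656 F1746
G1 X93.750 Y76.047 F1746
G1 X78.900 Y73.538 F1746
M5
G0 X0.000 Y0.000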